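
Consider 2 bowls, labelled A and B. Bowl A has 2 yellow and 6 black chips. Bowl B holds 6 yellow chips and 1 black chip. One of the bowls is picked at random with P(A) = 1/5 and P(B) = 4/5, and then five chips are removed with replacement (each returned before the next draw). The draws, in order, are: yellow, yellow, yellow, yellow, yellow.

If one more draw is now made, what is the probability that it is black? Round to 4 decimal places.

Compute the likelihood of the observed sequence for each case: P(data | bowl A) = (2/8)(2/8)(2/8)(2/8)(2/8) = 0.00097656; P(data | bowl B) = (6/7)(6/7)(6/7)(6/7)(6/7) = 0.46266.
The prior-weighted likelihoods are 1/5 · 0.00097656 = 0.00019531, 4/5 · 0.46266 = 0.37013; with total 0.37033.
The posterior is then P(bowl A | data) = 0.00052741, P(bowl B | data) = 0.99947.
The predictive probability is P(black next | data) = (3/4)(0.00052741) + (1/7)(0.99947) = 0.14318.

0.1432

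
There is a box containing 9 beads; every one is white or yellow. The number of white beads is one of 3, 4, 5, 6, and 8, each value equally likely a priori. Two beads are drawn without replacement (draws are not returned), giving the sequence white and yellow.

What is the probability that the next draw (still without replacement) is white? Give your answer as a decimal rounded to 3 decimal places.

0.548

The likelihood of the observed sequence under each hypothesis: P(data | r = 3) = (3/9)(6/8) = 1/4; P(data | r = 4) = (4/9)(5/8) = 5/18; P(data | r = 5) = (5/9)(4/8) = 5/18; P(data | r = 6) = (6/9)(3/8) = 1/4; P(data | r = 8) = (8/9)(1/8) = 1/9.
The prior-weighted likelihoods are 1/5 · 1/4 = 1/20, 1/5 · 5/18 = 1/18, 1/5 · 5/18 = 1/18, 1/5 · 1/4 = 1/20, 1/5 · 1/9 = 1/45; with total 7/30.
Dividing through by the total gives posterior P(r = 3 | data) = 3/14, P(r = 4 | data) = 5/21, P(r = 5 | data) = 5/21, P(r = 6 | data) = 3/14, P(r = 8 | data) = 2/21.
The predictive probability is P(white next | data) = (2/7)(3/14) + (3/7)(5/21) + (4/7)(5/21) + (5/7)(3/14) + (1)(2/21) = 23/42.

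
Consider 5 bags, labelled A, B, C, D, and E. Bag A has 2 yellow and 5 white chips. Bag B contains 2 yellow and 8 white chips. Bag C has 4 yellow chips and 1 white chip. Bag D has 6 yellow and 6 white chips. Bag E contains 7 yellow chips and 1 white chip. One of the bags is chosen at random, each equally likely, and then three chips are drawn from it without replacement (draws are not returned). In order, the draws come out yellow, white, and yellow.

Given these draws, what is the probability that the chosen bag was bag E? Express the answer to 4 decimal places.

For each hypothesis, P(data | H) works out to: P(data | bag A) = (2/7)(5/6)(1/5) = 0.047619; P(data | bag B) = (2/10)(8/9)(1/8) = 0.022222; P(data | bag C) = (4/5)(1/4)(3/3) = 0.2; P(data | bag D) = (6/12)(6/11)(5/10) = 0.13636; P(data | bag E) = (7/8)(1/7)(6/6) = 0.125.
The prior-weighted likelihoods are 1/5 · 0.047619 = 0.0095238, 1/5 · 0.022222 = 0.0044444, 1/5 · 0.2 = 0.04, 1/5 · 0.13636 = 0.027273, 1/5 · 0.125 = 0.025; these sum to 0.10624.
By Bayes' rule, P(bag E | data) = (0.025) / (0.10624) = 0.23531.

0.2353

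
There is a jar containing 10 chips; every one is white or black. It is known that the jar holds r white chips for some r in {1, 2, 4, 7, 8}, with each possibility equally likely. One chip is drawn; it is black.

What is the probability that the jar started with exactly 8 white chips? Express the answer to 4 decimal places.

0.0714

The likelihood of this draw under each hypothesis: P(data | r = 1) = (9/10) = 9/10; P(data | r = 2) = (8/10) = 4/5; P(data | r = 4) = (6/10) = 3/5; P(data | r = 7) = (3/10) = 3/10; P(data | r = 8) = (2/10) = 1/5.
Weighting by the prior gives 1/5 · 9/10 = 9/50, 1/5 · 4/5 = 4/25, 1/5 · 3/5 = 3/25, 1/5 · 3/10 = 3/50, 1/5 · 1/5 = 1/25; with total 14/25.
So P(r = 8 | data) = (1/25) / (14/25) = 1/14.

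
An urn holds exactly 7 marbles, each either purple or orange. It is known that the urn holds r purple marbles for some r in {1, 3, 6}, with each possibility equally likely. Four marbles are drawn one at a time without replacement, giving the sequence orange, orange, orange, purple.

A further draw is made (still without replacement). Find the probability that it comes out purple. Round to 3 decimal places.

The likelihood of the observed sequence under each hypothesis: P(data | r = 1) = (6/7)(5/6)(4/5)(1/4) = 1/7; P(data | r = 3) = (4/7)(3/6)(2/5)(3/4) = 3/35; P(data | r = 6) = (1/7)(0/6) = 0.
The prior-weighted likelihoods are 1/3 · 1/7 = 1/21, 1/3 · 3/35 = 1/35, 1/3 · 0 = 0; with total 8/105.
Normalising, the posterior is P(r = 1 | data) = 5/8, P(r = 3 | data) = 3/8, P(r = 6 | data) = 0.
Averaging over the posterior, P(purple next | data) = (0)(5/8) + (2/3)(3/8) = 1/4.

0.250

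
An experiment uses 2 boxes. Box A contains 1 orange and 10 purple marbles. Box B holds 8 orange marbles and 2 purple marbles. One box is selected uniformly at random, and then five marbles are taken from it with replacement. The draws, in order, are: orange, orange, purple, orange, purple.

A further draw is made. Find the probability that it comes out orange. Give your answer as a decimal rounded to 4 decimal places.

0.7791

Under each hypothesis, the probability of the observed sequence is: P(data | box A) = (1/11)(1/11)(10/11)(1/11)(10/11) = 0.00062092; P(data | box B) = (8/10)(8/10)(2/10)(8/10)(2/10) = 0.02048.
Weighting by the prior gives 1/2 · 0.00062092 = 0.00031046, 1/2 · 0.02048 = 0.01024; with total 0.01055.
Normalising, the posterior is P(box A | data) = 0.029426, P(box B | data) = 0.97057.
So P(orange next | data) = Σ P(orange next | H) P(H | data) = (1/11)(0.029426) + (4/5)(0.97057) = 0.77913.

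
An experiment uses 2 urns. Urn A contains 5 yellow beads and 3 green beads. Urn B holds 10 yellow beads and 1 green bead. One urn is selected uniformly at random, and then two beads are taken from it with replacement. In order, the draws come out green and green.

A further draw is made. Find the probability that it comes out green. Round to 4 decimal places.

0.3592

Compute the likelihood of the observed sequence for each case: P(data | urn A) = (3/8)(3/8) = 0.14062; P(data | urn B) = (1/11)(1/11) = 0.0082645.
Weighting by the prior gives 1/2 · 0.14062 = 0.070312, 1/2 · 0.0082645 = 0.0041322; summing to 0.074445.
Dividing through by the total gives posterior P(urn A | data) = 0.94449, P(urn B | data) = 0.055507.
Averaging over the posterior, P(green next | data) = (3/8)(0.94449) + (1/11)(0.055507) = 0.35923.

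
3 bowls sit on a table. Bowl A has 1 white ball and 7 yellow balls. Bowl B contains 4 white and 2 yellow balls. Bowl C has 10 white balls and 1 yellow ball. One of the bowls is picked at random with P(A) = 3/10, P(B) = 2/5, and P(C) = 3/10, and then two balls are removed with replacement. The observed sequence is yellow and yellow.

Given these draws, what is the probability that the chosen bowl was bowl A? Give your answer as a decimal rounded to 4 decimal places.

Compute the likelihood of the observed sequence for each case: P(data | bowl A) = (7/8)(7/8) = 0.76562; P(data | bowl B) = (2/6)(2/6) = 0.11111; P(data | bowl C) = (1/11)(1/11) = 0.0082645.
The prior-weighted likelihoods are 3/10 · 0.76562 = 0.22969, 2/5 · 0.11111 = 0.044444, 3/10 · 0.0082645 = 0.0024793; summing to 0.27661.
Hence P(bowl A | data) = (0.22969) / (0.27661) = 0.83036.

0.8304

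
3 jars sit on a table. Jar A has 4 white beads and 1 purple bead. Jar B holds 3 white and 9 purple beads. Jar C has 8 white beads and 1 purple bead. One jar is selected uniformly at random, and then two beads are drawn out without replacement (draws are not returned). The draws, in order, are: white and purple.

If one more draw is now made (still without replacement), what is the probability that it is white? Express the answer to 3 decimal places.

0.683

For each hypothesis, P(data | H) works out to: P(data | jar A) = (4/5)(1/4) = 0.2; P(data | jar B) = (3/12)(9/11) = 0.20455; P(data | jar C) = (8/9)(1/8) = 0.11111.
Weighting by the prior gives 1/3 · 0.2 = 0.066667, 1/3 · 0.20455 = 0.068182, 1/3 · 0.11111 = 0.037037; with total 0.17189.
Normalising, the posterior is P(jar A | data) = 0.38786, P(jar B | data) = 0.39667, P(jar C | data) = 0.21548.
The predictive probability is P(white next | data) = (1)(0.38786) + (1/5)(0.39667) + (1)(0.21548) = 0.68266.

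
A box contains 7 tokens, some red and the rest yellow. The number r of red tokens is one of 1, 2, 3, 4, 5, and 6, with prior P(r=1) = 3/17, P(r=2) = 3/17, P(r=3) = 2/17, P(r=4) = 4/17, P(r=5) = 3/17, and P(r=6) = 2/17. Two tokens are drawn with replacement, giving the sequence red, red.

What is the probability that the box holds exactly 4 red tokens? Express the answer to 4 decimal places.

Under each hypothesis, the probability of the observed sequence is: P(data | r = 1) = (1/7)(1/7) = 1/49; P(data | r = 2) = (2/7)(2/7) = 4/49; P(data | r = 3) = (3/7)(3/7) = 9/49; P(data | r = 4) = (4/7)(4/7) = 16/49; P(data | r = 5) = (5/7)(5/7) = 25/49; P(data | r = 6) = (6/7)(6/7) = 36/49.
The prior-weighted likelihoods are 3/17 · 1/49 = 3/833, 3/17 · 4/49 = 12/833, 2/17 · 9/49 = 18/833, 4/17 · 16/49 = 64/833, 3/17 · 25/49 = 75/833, 2/17 · 36/49 = 72/833; with total 244/833.
So P(r = 4 | data) = (64/833) / (244/833) = 16/61.

0.2623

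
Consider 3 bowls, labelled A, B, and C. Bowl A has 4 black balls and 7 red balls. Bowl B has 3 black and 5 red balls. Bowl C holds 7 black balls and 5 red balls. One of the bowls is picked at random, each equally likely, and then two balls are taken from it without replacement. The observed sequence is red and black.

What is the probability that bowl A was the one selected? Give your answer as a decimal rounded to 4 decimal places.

Compute the likelihood of the observed sequence for each case: P(data | bowl A) = (7/11)(4/10) = 0.25455; P(data | bowl B) = (5/8)(3/7) = 0.26786; P(data | bowl C) = (5/12)(7/11) = 0.26515.
Weighting by the prior gives 1/3 · 0.25455 = 0.084848, 1/3 · 0.26786 = 0.089286, 1/3 · 0.26515 = 0.088384; these sum to 0.26252.
By Bayes' rule, P(bowl A | data) = (0.084848) / (0.26252) = 0.32321.

0.3232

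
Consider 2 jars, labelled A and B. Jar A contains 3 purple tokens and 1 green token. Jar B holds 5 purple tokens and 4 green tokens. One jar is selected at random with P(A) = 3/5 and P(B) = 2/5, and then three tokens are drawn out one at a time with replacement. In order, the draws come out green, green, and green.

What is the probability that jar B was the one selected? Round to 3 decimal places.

Compute the likelihood of the observed sequence for each case: P(data | jar A) = (1/4)(1/4)(1/4) = 0.015625; P(data | jar B) = (4/9)(4/9)(4/9) = 0.087791.
Multiplying each by its prior: 3/5 · 0.015625 = 0.009375, 2/5 · 0.087791 = 0.035117; summing to 0.044492.
Hence P(jar B | data) = (0.035117) / (0.044492) = 0.78929.

0.789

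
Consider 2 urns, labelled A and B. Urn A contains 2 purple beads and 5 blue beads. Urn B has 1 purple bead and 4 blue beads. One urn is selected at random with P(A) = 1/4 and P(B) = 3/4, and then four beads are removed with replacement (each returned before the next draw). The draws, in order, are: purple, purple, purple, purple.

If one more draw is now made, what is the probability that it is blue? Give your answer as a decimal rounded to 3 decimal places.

0.750

For each hypothesis, P(data | H) works out to: P(data | urn A) = (2/7)(2/7)(2/7)(2/7) = 0.0066639; P(data | urn B) = (1/5)(1/5)(1/5)(1/5) = 0.0016.
Weighting by the prior gives 1/4 · 0.0066639 = 0.001666, 3/4 · 0.0016 = 0.0012; with total 0.002866.
Normalising, the posterior is P(urn A | data) = 0.58129, P(urn B | data) = 0.41871.
The predictive probability is P(blue next | data) = (5/7)(0.58129) + (4/5)(0.41871) = 0.75017.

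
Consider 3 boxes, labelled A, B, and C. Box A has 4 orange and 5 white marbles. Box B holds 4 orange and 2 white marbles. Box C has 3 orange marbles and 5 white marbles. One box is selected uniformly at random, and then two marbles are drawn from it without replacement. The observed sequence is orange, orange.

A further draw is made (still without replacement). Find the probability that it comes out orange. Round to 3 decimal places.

The likelihood of the observed sequence under each hypothesis: P(data | box A) = (4/9)(3/8) = 0.16667; P(data | box B) = (4/6)(3/5) = 0.4; P(data | box C) = (3/8)(2/7) = 0.10714.
Weighting by the prior gives 1/3 · 0.16667 = 0.055556, 1/3 · 0.4 = 0.13333, 1/3 · 0.10714 = 0.035714; summing to 0.2246.
The posterior is then P(box A | data) = 0.24735, P(box B | data) = 0.59364, P(box C | data) = 0.15901.
So P(orange next | data) = Σ P(orange next | H) P(H | data) = (2/7)(0.24735) + (1/2)(0.59364) + (1/6)(0.15901) = 0.39399.

0.394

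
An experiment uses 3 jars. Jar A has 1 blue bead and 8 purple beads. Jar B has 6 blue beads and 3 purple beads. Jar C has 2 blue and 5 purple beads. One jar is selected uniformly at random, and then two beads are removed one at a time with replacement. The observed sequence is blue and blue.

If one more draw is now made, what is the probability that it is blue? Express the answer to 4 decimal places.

0.5962

Under each hypothesis, the probability of the observed sequence is: P(data | jar A) = (1/9)(1/9) = 0.012346; P(data | jar B) = (6/9)(6/9) = 0.44444; P(data | jar C) = (2/7)(2/7) = 0.081633.
Weighting by the prior gives 1/3 · 0.012346 = 0.0041152, 1/3 · 0.44444 = 0.14815, 1/3 · 0.081633 = 0.027211; these sum to 0.17947.
Normalising, the posterior is P(jar A | data) = 0.022929, P(jar B | data) = 0.82546, P(jar C | data) = 0.15161.
So P(blue next | data) = Σ P(blue next | H) P(H | data) = (1/9)(0.022929) + (2/3)(0.82546) + (2/7)(0.15161) = 0.59617.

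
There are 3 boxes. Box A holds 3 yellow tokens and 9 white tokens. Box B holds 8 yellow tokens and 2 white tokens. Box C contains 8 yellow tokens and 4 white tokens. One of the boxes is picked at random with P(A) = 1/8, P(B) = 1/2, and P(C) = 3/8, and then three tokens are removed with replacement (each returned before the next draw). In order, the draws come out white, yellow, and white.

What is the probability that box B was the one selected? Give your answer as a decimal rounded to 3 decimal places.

Under each hypothesis, the probability of the observed sequence is: P(data | box A) = (9/12)(3/12)(9/12) = 0.14062; P(data | box B) = (2/10)(8/10)(2/10) = 0.032; P(data | box C) = (4/12)(8/12)(4/12) = 0.074074.
Multiplying each by its prior: 1/8 · 0.14062 = 0.017578, 1/2 · 0.032 = 0.016, 3/8 · 0.074074 = 0.027778; summing to 0.061356.
By Bayes' rule, P(box B | data) = (0.016) / (0.061356) = 0.26077.

0.261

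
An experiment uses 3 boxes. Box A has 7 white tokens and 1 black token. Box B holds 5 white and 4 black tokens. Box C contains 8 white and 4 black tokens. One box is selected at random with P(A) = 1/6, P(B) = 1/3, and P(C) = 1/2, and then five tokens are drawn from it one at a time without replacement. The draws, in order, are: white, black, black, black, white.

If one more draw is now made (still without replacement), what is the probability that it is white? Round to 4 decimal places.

0.7929

For each hypothesis, P(data | H) works out to: P(data | box A) = (7/8)(1/7)(0/6) = 0; P(data | box B) = (5/9)(4/8)(3/7)(2/6)(4/5) = 0.031746; P(data | box C) = (8/12)(4/11)(3/10)(2/9)(7/8) = 0.014141.
Weighting by the prior gives 1/6 · 0 = 0, 1/3 · 0.031746 = 0.010582, 1/2 · 0.014141 = 0.0070707; with total 0.017653.
The posterior is then P(box A | data) = 0, P(box B | data) = 0.59946, P(box C | data) = 0.40054.
So P(white next | data) = Σ P(white next | H) P(H | data) = (3/4)(0.59946) + (6/7)(0.40054) = 0.79292.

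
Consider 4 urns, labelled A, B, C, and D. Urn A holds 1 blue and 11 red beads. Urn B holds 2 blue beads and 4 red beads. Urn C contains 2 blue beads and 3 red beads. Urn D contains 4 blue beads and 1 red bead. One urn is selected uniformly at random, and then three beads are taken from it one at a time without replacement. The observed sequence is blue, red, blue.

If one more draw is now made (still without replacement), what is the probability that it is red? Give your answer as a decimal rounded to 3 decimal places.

The likelihood of the observed sequence under each hypothesis: P(data | urn A) = (1/12)(11/11)(0/10) = 0; P(data | urn B) = (2/6)(4/5)(1/4) = 1/15; P(data | urn C) = (2/5)(3/4)(1/3) = 1/10; P(data | urn D) = (4/5)(1/4)(3/3) = 1/5.
The prior-weighted likelihoods are 1/4 · 0 = 0, 1/4 · 1/15 = 1/60, 1/4 · 1/10 = 1/40, 1/4 · 1/5 = 1/20; with total 11/120.
Normalising, the posterior is P(urn A | data) = 0, P(urn B | data) = 2/11, P(urn C | data) = 3/11, P(urn D | data) = 6/11.
Averaging over the posterior, P(red next | data) = (1)(2/11) + (1)(3/11) + (0)(6/11) = 5/11.

0.455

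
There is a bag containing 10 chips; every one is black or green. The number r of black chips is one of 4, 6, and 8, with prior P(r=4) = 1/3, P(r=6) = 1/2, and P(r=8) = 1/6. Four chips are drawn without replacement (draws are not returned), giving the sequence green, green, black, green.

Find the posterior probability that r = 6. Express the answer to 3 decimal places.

0.310

Compute the likelihood of the observed sequence for each case: P(data | r = 4) = (6/10)(5/9)(4/8)(4/7) = 2/21; P(data | r = 6) = (4/10)(3/9)(6/8)(2/7) = 1/35; P(data | r = 8) = (2/10)(1/9)(8/8)(0/7) = 0.
The prior-weighted likelihoods are 1/3 · 2/21 = 2/63, 1/2 · 1/35 = 1/70, 1/6 · 0 = 0; with total 29/630.
Therefore the posterior P(r = 6 | data) = (1/70) / (29/630) = 9/29.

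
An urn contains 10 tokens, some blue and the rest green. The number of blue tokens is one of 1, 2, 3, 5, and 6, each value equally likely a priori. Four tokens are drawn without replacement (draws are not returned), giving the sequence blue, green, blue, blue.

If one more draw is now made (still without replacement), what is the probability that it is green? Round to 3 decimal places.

0.586

The likelihood of the observed sequence under each hypothesis: P(data | r = 1) = (1/10)(9/9)(0/8) = 0; P(data | r = 2) = (2/10)(8/9)(1/8)(0/7) = 0; P(data | r = 3) = (3/10)(7/9)(2/8)(1/7) = 0.0083333; P(data | r = 5) = (5/10)(5/9)(4/8)(3/7) = 0.059524; P(data | r = 6) = (6/10)(4/9)(5/8)(4/7) = 0.095238.
The prior-weighted likelihoods are 1/5 · 0 = 0, 1/5 · 0 = 0, 1/5 · 0.0083333 = 0.0016667, 1/5 · 0.059524 = 0.011905, 1/5 · 0.095238 = 0.019048; with total 0.032619.
Normalising, the posterior is P(r = 1 | data) = 0, P(r = 2 | data) = 0, P(r = 3 | data) = 0.051095, P(r = 5 | data) = 0.36496, P(r = 6 | data) = 0.58394.
So P(green next | data) = Σ P(green next | H) P(H | data) = (1)(0.051095) + (2/3)(0.36496) + (1/2)(0.58394) = 0.58637.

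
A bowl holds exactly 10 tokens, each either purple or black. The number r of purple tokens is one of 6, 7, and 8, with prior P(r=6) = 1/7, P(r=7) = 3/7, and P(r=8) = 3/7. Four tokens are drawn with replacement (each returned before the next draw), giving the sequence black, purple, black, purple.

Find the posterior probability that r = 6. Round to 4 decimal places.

0.2160

Compute the likelihood of the observed sequence for each case: P(data | r = 6) = (4/10)(6/10)(4/10)(6/10) = 0.0576; P(data | r = 7) = (3/10)(7/10)(3/10)(7/10) = 0.0441; P(data | r = 8) = (2/10)(8/10)(2/10)(8/10) = 0.0256.
Multiplying each by its prior: 1/7 · 0.0576 = 0.0082286, 3/7 · 0.0441 = 0.0189, 3/7 · 0.0256 = 0.010971; summing to 0.0381.
By Bayes' rule, P(r = 6 | data) = (0.0082286) / (0.0381) = 0.21597.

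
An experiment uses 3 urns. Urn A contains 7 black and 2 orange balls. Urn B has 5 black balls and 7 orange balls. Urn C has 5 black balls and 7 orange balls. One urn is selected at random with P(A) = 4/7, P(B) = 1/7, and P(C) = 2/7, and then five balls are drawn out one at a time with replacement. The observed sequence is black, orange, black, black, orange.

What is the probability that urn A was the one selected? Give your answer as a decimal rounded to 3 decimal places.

0.557

Under each hypothesis, the probability of the observed sequence is: P(data | urn A) = (7/9)(2/9)(7/9)(7/9)(2/9) = 0.023235; P(data | urn B) = (5/12)(7/12)(5/12)(5/12)(7/12) = 0.024615; P(data | urn C) = (5/12)(7/12)(5/12)(5/12)(7/12) = 0.024615.
The prior-weighted likelihoods are 4/7 · 0.023235 = 0.013277, 1/7 · 0.024615 = 0.0035164, 2/7 · 0.024615 = 0.0070329; these sum to 0.023826.
Therefore the posterior P(urn A | data) = (0.013277) / (0.023826) = 0.55724.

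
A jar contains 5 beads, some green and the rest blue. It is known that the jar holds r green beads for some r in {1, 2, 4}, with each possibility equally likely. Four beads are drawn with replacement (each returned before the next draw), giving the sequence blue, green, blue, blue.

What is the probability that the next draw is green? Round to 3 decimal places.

Under each hypothesis, the probability of the observed sequence is: P(data | r = 1) = (4/5)(1/5)(4/5)(4/5) = 0.1024; P(data | r = 2) = (3/5)(2/5)(3/5)(3/5) = 0.0864; P(data | r = 4) = (1/5)(4/5)(1/5)(1/5) = 0.0064.
Multiplying each by its prior: 1/3 · 0.1024 = 0.034133, 1/3 · 0.0864 = 0.0288, 1/3 · 0.0064 = 0.0021333; with total 0.065067.
Normalising, the posterior is P(r = 1 | data) = 0.52459, P(r = 2 | data) = 0.44262, P(r = 4 | data) = 0.032787.
So P(green next | data) = Σ P(green next | H) P(H | data) = (1/5)(0.52459) + (2/5)(0.44262) + (4/5)(0.032787) = 0.3082.

0.308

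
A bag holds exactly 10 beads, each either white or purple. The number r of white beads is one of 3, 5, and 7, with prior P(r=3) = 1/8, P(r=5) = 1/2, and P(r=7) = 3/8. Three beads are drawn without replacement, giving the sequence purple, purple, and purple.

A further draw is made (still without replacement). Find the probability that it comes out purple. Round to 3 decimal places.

For each hypothesis, P(data | H) works out to: P(data | r = 3) = (7/10)(6/9)(5/8) = 7/24; P(data | r = 5) = (5/10)(4/9)(3/8) = 1/12; P(data | r = 7) = (3/10)(2/9)(1/8) = 1/120.
Weighting by the prior gives 1/8 · 7/24 = 7/192, 1/2 · 1/12 = 1/24, 3/8 · 1/120 = 1/320; summing to 13/160.
Dividing through by the total gives posterior P(r = 3 | data) = 35/78, P(r = 5 | data) = 20/39, P(r = 7 | data) = 1/26.
Averaging over the posterior, P(purple next | data) = (4/7)(35/78) + (2/7)(20/39) + (0)(1/26) = 110/273.

0.403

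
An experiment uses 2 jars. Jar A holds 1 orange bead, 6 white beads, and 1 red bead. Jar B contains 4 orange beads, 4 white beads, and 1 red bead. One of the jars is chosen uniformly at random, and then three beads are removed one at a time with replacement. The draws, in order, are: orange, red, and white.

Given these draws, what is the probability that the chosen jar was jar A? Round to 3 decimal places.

0.348

For each hypothesis, P(data | H) works out to: P(data | jar A) = (1/8)(1/8)(6/8) = 0.011719; P(data | jar B) = (4/9)(1/9)(4/9) = 0.021948.
Weighting by the prior gives 1/2 · 0.011719 = 0.0058594, 1/2 · 0.021948 = 0.010974; with total 0.016833.
Hence P(jar A | data) = (0.0058594) / (0.016833) = 0.34808.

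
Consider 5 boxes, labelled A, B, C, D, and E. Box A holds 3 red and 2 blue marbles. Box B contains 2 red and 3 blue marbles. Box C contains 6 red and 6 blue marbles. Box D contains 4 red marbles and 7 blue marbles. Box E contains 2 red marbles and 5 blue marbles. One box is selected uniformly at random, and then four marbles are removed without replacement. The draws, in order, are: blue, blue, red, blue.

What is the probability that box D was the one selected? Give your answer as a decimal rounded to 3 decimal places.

Compute the likelihood of the observed sequence for each case: P(data | box A) = (2/5)(1/4)(3/3)(0/2) = 0; P(data | box B) = (3/5)(2/4)(2/3)(1/2) = 1/10; P(data | box C) = (6/12)(5/11)(6/10)(4/9) = 2/33; P(data | box D) = (7/11)(6/10)(4/9)(5/8) = 7/66; P(data | box E) = (5/7)(4/6)(2/5)(3/4) = 1/7.
The prior-weighted likelihoods are 1/5 · 0 = 0, 1/5 · 1/10 = 1/50, 1/5 · 2/33 = 2/165, 1/5 · 7/66 = 7/330, 1/5 · 1/7 = 1/35; with total 43/525.
Hence P(box D | data) = (7/330) / (43/525) = 245/946.

0.259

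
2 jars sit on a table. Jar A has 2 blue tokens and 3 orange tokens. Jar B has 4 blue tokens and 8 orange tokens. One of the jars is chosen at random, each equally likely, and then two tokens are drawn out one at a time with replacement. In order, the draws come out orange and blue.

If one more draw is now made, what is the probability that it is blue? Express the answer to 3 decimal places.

For each hypothesis, P(data | H) works out to: P(data | jar A) = (3/5)(2/5) = 6/25; P(data | jar B) = (8/12)(4/12) = 2/9.
The prior-weighted likelihoods are 1/2 · 6/25 = 3/25, 1/2 · 2/9 = 1/9; summing to 52/225.
Normalising, the posterior is P(jar A | data) = 27/52, P(jar B | data) = 25/52.
The predictive probability is P(blue next | data) = (2/5)(27/52) + (1/3)(25/52) = 287/780.

0.368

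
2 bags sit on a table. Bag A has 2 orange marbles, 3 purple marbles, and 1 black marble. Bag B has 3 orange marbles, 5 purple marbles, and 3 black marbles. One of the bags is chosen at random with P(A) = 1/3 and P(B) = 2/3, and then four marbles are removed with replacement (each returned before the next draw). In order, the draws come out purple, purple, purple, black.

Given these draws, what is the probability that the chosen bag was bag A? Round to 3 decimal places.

The likelihood of the observed sequence under each hypothesis: P(data | bag A) = (3/6)(3/6)(3/6)(1/6) = 0.020833; P(data | bag B) = (5/11)(5/11)(5/11)(3/11) = 0.025613.
Weighting by the prior gives 1/3 · 0.020833 = 0.0069444, 2/3 · 0.025613 = 0.017075; summing to 0.02402.
Therefore the posterior P(bag A | data) = (0.0069444) / (0.02402) = 0.28911.

0.289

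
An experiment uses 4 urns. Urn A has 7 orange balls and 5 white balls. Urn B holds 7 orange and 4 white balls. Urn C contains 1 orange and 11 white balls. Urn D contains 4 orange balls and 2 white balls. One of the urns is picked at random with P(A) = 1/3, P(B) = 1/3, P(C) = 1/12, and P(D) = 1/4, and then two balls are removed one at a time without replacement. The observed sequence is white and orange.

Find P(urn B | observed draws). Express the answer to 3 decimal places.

0.344

The likelihood of the observed sequence under each hypothesis: P(data | urn A) = (5/12)(7/11) = 0.26515; P(data | urn B) = (4/11)(7/10) = 0.25455; P(data | urn C) = (11/12)(1/11) = 0.083333; P(data | urn D) = (2/6)(4/5) = 0.26667.
Weighting by the prior gives 1/3 · 0.26515 = 0.088384, 1/3 · 0.25455 = 0.084848, 1/12 · 0.083333 = 0.0069444, 1/4 · 0.26667 = 0.066667; summing to 0.24684.
Therefore the posterior P(urn B | data) = (0.084848) / (0.24684) = 0.34373.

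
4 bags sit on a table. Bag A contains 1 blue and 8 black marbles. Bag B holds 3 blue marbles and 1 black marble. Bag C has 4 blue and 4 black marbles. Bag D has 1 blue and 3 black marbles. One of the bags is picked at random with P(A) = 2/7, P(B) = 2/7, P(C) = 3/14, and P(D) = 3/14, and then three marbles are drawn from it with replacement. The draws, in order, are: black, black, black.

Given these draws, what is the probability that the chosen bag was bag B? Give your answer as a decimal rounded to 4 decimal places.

0.0139

The likelihood of the observed sequence under each hypothesis: P(data | bag A) = (8/9)(8/9)(8/9) = 0.70233; P(data | bag B) = (1/4)(1/4)(1/4) = 0.015625; P(data | bag C) = (4/8)(4/8)(4/8) = 0.125; P(data | bag D) = (3/4)(3/4)(3/4) = 0.42188.
Multiplying each by its prior: 2/7 · 0.70233 = 0.20067, 2/7 · 0.015625 = 0.0044643, 3/14 · 0.125 = 0.026786, 3/14 · 0.42188 = 0.090402; these sum to 0.32232.
Therefore the posterior P(bag B | data) = (0.0044643) / (0.32232) = 0.013851.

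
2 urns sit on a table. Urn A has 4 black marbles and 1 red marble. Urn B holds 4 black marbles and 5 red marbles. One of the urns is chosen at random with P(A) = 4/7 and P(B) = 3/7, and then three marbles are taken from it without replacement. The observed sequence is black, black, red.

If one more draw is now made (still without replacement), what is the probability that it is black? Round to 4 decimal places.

0.7942

Under each hypothesis, the probability of the observed sequence is: P(data | urn A) = (4/5)(3/4)(1/3) = 1/5; P(data | urn B) = (4/9)(3/8)(5/7) = 5/42.
Weighting by the prior gives 4/7 · 1/5 = 4/35, 3/7 · 5/42 = 5/98; with total 81/490.
Dividing through by the total gives posterior P(urn A | data) = 56/81, P(urn B | data) = 25/81.
The predictive probability is P(black next | data) = (1)(56/81) + (1/3)(25/81) = 193/243.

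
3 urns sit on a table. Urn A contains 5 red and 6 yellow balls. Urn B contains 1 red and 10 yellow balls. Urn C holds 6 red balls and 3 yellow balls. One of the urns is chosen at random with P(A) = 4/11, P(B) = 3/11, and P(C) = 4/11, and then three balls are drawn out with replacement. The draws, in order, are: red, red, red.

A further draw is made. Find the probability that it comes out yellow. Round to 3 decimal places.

0.385

The likelihood of the observed sequence under each hypothesis: P(data | urn A) = (5/11)(5/11)(5/11) = 0.093914; P(data | urn B) = (1/11)(1/11)(1/11) = 0.00075131; P(data | urn C) = (6/9)(6/9)(6/9) = 0.2963.
Multiplying each by its prior: 4/11 · 0.093914 = 0.034151, 3/11 · 0.00075131 = 0.0002049, 4/11 · 0.2963 = 0.10774; summing to 0.1421.
Normalising, the posterior is P(urn A | data) = 0.24033, P(urn B | data) = 0.001442, P(urn C | data) = 0.75823.
The predictive probability is P(yellow next | data) = (6/11)(0.24033) + (10/11)(0.001442) + (1/3)(0.75823) = 0.38514.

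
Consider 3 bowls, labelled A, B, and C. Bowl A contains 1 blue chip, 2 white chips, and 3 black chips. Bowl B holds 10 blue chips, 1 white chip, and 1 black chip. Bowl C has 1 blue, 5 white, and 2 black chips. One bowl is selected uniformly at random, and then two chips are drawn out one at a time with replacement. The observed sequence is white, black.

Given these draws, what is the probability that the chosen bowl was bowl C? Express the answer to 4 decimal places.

0.4737

The likelihood of the observed sequence under each hypothesis: P(data | bowl A) = (2/6)(3/6) = 1/6; P(data | bowl B) = (1/12)(1/12) = 1/144; P(data | bowl C) = (5/8)(2/8) = 5/32.
Weighting by the prior gives 1/3 · 1/6 = 1/18, 1/3 · 1/144 = 1/432, 1/3 · 5/32 = 5/96; with total 95/864.
Hence P(bowl C | data) = (5/96) / (95/864) = 9/19.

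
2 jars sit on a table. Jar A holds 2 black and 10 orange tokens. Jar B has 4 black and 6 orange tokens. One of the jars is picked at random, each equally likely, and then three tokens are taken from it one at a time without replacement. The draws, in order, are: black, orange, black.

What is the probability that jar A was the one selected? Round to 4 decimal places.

0.1316

Under each hypothesis, the probability of the observed sequence is: P(data | jar A) = (2/12)(10/11)(1/10) = 1/66; P(data | jar B) = (4/10)(6/9)(3/8) = 1/10.
Weighting by the prior gives 1/2 · 1/66 = 1/132, 1/2 · 1/10 = 1/20; with total 19/330.
Hence P(jar A | data) = (1/132) / (19/330) = 5/38.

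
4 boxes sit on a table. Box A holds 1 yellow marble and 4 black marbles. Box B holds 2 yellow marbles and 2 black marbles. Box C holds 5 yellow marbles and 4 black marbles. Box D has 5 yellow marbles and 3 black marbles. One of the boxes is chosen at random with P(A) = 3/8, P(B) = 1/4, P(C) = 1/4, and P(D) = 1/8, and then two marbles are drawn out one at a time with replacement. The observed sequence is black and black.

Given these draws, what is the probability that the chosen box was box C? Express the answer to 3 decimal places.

Compute the likelihood of the observed sequence for each case: P(data | box A) = (4/5)(4/5) = 0.64; P(data | box B) = (2/4)(2/4) = 0.25; P(data | box C) = (4/9)(4/9) = 0.19753; P(data | box D) = (3/8)(3/8) = 0.14062.
Weighting by the prior gives 3/8 · 0.64 = 0.24, 1/4 · 0.25 = 0.0625, 1/4 · 0.19753 = 0.049383, 1/8 · 0.14062 = 0.017578; these sum to 0.36946.
Hence P(box C | data) = (0.049383) / (0.36946) = 0.13366.

0.134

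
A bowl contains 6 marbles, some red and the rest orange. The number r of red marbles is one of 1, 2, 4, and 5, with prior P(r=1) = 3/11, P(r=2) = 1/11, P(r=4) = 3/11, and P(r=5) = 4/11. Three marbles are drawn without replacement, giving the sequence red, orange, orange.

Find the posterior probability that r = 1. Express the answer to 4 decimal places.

Compute the likelihood of the observed sequence for each case: P(data | r = 1) = (1/6)(5/5)(4/4) = 1/6; P(data | r = 2) = (2/6)(4/5)(3/4) = 1/5; P(data | r = 4) = (4/6)(2/5)(1/4) = 1/15; P(data | r = 5) = (5/6)(1/5)(0/4) = 0.
The prior-weighted likelihoods are 3/11 · 1/6 = 1/22, 1/11 · 1/5 = 1/55, 3/11 · 1/15 = 1/55, 4/11 · 0 = 0; these sum to 9/110.
So P(r = 1 | data) = (1/22) / (9/110) = 5/9.

0.5556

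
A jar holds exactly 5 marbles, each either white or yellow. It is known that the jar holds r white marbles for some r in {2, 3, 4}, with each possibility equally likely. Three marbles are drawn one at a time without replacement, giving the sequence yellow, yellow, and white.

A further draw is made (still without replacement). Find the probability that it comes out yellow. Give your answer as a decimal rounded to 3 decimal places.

0.333

Under each hypothesis, the probability of the observed sequence is: P(data | r = 2) = (3/5)(2/4)(2/3) = 1/5; P(data | r = 3) = (2/5)(1/4)(3/3) = 1/10; P(data | r = 4) = (1/5)(0/4) = 0.
Weighting by the prior gives 1/3 · 1/5 = 1/15, 1/3 · 1/10 = 1/30, 1/3 · 0 = 0; with total 1/10.
Dividing through by the total gives posterior P(r = 2 | data) = 2/3, P(r = 3 | data) = 1/3, P(r = 4 | data) = 0.
So P(yellow next | data) = Σ P(yellow next | H) P(H | data) = (1/2)(2/3) + (0)(1/3) = 1/3.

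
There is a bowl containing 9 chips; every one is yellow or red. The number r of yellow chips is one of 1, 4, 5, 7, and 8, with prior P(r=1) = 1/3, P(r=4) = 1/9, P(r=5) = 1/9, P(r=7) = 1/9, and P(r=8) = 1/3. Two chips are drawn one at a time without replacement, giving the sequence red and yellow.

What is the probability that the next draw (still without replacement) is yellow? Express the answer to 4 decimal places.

For each hypothesis, P(data | H) works out to: P(data | r = 1) = (8/9)(1/8) = 1/9; P(data | r = 4) = (5/9)(4/8) = 5/18; P(data | r = 5) = (4/9)(5/8) = 5/18; P(data | r = 7) = (2/9)(7/8) = 7/36; P(data | r = 8) = (1/9)(8/8) = 1/9.
Weighting by the prior gives 1/3 · 1/9 = 1/27, 1/9 · 5/18 = 5/162, 1/9 · 5/18 = 5/162, 1/9 · 7/36 = 7/324, 1/3 · 1/9 = 1/27; summing to 17/108.
Normalising, the posterior is P(r = 1 | data) = 4/17, P(r = 4 | data) = 10/51, P(r = 5 | data) = 10/51, P(r = 7 | data) = 7/51, P(r = 8 | data) = 4/17.
The predictive probability is P(yellow next | data) = (0)(4/17) + (3/7)(10/51) + (4/7)(10/51) + (6/7)(7/51) + (1)(4/17) = 28/51.

0.5490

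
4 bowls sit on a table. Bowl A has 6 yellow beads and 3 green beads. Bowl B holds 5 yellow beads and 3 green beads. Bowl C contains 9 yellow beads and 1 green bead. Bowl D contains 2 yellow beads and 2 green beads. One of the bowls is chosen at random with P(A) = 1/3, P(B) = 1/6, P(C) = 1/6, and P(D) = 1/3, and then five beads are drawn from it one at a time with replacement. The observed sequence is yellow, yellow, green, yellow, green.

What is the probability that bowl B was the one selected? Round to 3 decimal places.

Compute the likelihood of the observed sequence for each case: P(data | bowl A) = (6/9)(6/9)(3/9)(6/9)(3/9) = 0.032922; P(data | bowl B) = (5/8)(5/8)(3/8)(5/8)(3/8) = 0.034332; P(data | bowl C) = (9/10)(9/10)(1/10)(9/10)(1/10) = 0.00729; P(data | bowl D) = (2/4)(2/4)(2/4)(2/4)(2/4) = 0.03125.
Multiplying each by its prior: 1/3 · 0.032922 = 0.010974, 1/6 · 0.034332 = 0.005722, 1/6 · 0.00729 = 0.001215, 1/3 · 0.03125 = 0.010417; summing to 0.028328.
So P(bowl B | data) = (0.005722) / (0.028328) = 0.202.

0.202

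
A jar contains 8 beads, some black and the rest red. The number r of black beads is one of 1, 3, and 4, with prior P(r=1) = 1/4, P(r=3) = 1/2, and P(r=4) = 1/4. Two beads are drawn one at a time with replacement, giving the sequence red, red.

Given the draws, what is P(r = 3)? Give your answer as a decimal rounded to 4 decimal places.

0.4348

The likelihood of the observed sequence under each hypothesis: P(data | r = 1) = (7/8)(7/8) = 49/64; P(data | r = 3) = (5/8)(5/8) = 25/64; P(data | r = 4) = (4/8)(4/8) = 1/4.
The prior-weighted likelihoods are 1/4 · 49/64 = 49/256, 1/2 · 25/64 = 25/128, 1/4 · 1/4 = 1/16; with total 115/256.
Therefore the posterior P(r = 3 | data) = (25/128) / (115/256) = 10/23.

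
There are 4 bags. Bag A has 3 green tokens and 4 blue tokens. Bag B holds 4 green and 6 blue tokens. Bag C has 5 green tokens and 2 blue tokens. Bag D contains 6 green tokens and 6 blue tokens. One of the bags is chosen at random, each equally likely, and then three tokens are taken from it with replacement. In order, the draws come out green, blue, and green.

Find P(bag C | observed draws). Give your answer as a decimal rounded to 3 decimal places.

Compute the likelihood of the observed sequence for each case: P(data | bag A) = (3/7)(4/7)(3/7) = 0.10496; P(data | bag B) = (4/10)(6/10)(4/10) = 0.096; P(data | bag C) = (5/7)(2/7)(5/7) = 0.14577; P(data | bag D) = (6/12)(6/12)(6/12) = 0.125.
Weighting by the prior gives 1/4 · 0.10496 = 0.026239, 1/4 · 0.096 = 0.024, 1/4 · 0.14577 = 0.036443, 1/4 · 0.125 = 0.03125; these sum to 0.11793.
By Bayes' rule, P(bag C | data) = (0.036443) / (0.11793) = 0.30902.

0.309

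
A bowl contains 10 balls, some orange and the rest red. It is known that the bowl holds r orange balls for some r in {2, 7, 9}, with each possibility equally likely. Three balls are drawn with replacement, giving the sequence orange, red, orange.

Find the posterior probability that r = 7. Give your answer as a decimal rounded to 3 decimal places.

Compute the likelihood of the observed sequence for each case: P(data | r = 2) = (2/10)(8/10)(2/10) = 4/125; P(data | r = 7) = (7/10)(3/10)(7/10) = 147/1000; P(data | r = 9) = (9/10)(1/10)(9/10) = 81/1000.
The prior-weighted likelihoods are 1/3 · 4/125 = 4/375, 1/3 · 147/1000 = 49/1000, 1/3 · 81/1000 = 27/1000; with total 13/150.
By Bayes' rule, P(r = 7 | data) = (49/1000) / (13/150) = 147/260.

0.565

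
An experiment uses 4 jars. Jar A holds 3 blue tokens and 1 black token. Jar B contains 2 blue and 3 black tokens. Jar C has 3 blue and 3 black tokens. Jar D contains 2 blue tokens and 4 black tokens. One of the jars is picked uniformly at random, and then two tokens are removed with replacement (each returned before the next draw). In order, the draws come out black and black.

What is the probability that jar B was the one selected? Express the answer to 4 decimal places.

The likelihood of the observed sequence under each hypothesis: P(data | jar A) = (1/4)(1/4) = 0.0625; P(data | jar B) = (3/5)(3/5) = 0.36; P(data | jar C) = (3/6)(3/6) = 0.25; P(data | jar D) = (4/6)(4/6) = 0.44444.
Weighting by the prior gives 1/4 · 0.0625 = 0.015625, 1/4 · 0.36 = 0.09, 1/4 · 0.25 = 0.0625, 1/4 · 0.44444 = 0.11111; summing to 0.27924.
So P(jar B | data) = (0.09) / (0.27924) = 0.32231.

0.3223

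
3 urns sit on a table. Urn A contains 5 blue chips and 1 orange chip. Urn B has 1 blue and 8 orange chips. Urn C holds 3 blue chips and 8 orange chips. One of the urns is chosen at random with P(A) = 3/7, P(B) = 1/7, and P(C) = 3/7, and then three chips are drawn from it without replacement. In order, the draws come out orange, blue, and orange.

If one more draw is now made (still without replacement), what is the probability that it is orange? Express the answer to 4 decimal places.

The likelihood of the observed sequence under each hypothesis: P(data | urn A) = (1/6)(5/5)(0/4) = 0; P(data | urn B) = (8/9)(1/8)(7/7) = 0.11111; P(data | urn C) = (8/11)(3/10)(7/9) = 0.1697.
The prior-weighted likelihoods are 3/7 · 0 = 0, 1/7 · 0.11111 = 0.015873, 3/7 · 0.1697 = 0.072727; these sum to 0.0886.
Dividing through by the total gives posterior P(urn A | data) = 0, P(urn B | data) = 0.17915, P(urn C | data) = 0.82085.
So P(orange next | data) = Σ P(orange next | H) P(H | data) = (1)(0.17915) + (3/4)(0.82085) = 0.79479.

0.7948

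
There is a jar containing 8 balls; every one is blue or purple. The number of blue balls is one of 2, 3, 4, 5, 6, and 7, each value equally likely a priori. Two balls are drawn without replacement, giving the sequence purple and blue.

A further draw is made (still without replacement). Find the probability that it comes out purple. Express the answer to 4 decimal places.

0.4545

For each hypothesis, P(data | H) works out to: P(data | r = 2) = (6/8)(2/7) = 3/14; P(data | r = 3) = (5/8)(3/7) = 15/56; P(data | r = 4) = (4/8)(4/7) = 2/7; P(data | r = 5) = (3/8)(5/7) = 15/56; P(data | r = 6) = (2/8)(6/7) = 3/14; P(data | r = 7) = (1/8)(7/7) = 1/8.
Multiplying each by its prior: 1/6 · 3/14 = 1/28, 1/6 · 15/56 = 5/112, 1/6 · 2/7 = 1/21, 1/6 · 15/56 = 5/112, 1/6 · 3/14 = 1/28, 1/6 · 1/8 = 1/48; these sum to 11/48.
The posterior is then P(r = 2 | data) = 12/77, P(r = 3 | data) = 15/77, P(r = 4 | data) = 16/77, P(r = 5 | data) = 15/77, P(r = 6 | data) = 12/77, P(r = 7 | data) = 1/11.
The predictive probability is P(purple next | data) = (5/6)(12/77) + (2/3)(15/77) + (1/2)(16/77) + (1/3)(15/77) + (1/6)(12/77) + (0)(1/11) = 5/11.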